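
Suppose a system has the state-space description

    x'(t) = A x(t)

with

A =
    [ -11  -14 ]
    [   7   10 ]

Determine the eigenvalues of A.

-4, 3

det(sI - A) = s^2 - (tr A)s + det A, with tr A = (-11) + 10 = -1 and det A = (-11)·10 - (-14)·7 = -110 - (-98) = -12.
So p(s) = det(sI - A) = s^2 + s - 12.
Factor s^2 + s - 12: two numbers with sum -1 and product -12 are 3 and -4, so s^2 + s - 12 = (s - 3)(s + 4).
Hence p(s) = (s - 3) (s + 4), with roots -4, 3.
At least one eigenvalue has non-negative real part, so the system is not asymptotically stable.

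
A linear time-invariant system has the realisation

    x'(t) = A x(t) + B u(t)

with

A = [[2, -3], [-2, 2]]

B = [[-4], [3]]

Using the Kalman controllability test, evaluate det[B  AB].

AB = [[-17], [14]]
Controllability matrix C = [B  AB] = [[-4, -17], [3, 14]]
det(C) = (-4)·14 - (-17)·3 = -56 - (-51) = -5
Since det(C) ≠ 0, rank(C) = 2 and the system is completely controllable.

-5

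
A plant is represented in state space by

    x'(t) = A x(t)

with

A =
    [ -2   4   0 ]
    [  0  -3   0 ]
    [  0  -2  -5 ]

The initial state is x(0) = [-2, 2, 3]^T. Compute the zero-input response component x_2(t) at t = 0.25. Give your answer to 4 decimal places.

det(sI - A) = s^3 - (tr A)s^2 + (M11 + M22 + M33)s - det A, where Mii is the 2×2 principal minor of A obtained by deleting row i and column i.
tr A = (-2) + (-3) + (-5) = -10; M11 = (-3)·(-5) - 0·(-2) = 15 - 0 = 15; M22 = (-2)·(-5) - 0·0 = 10 - 0 = 10; M33 = (-2)·(-3) - 4·0 = 6 - 0 = 6; sum of minors = 31.
det A = (-2)·((-3)·(-5) - 0·(-2)) - 4·(0·(-5) - 0·0) + 0·(0·(-2) - (-3)·0) = (-2)·15 - 4·0 + 0·0 = -30.
So p(s) = det(sI - A) = s^3 + 10s^2 + 31s + 30.
Rational-root test: any integer root divides 30. Testing small divisors, s = -2 works: p(-2) = -8 + 40 + (-62) + 30 = 0, so (s + 2) is a factor.
Dividing, p(s) = (s + 2)(s^2 + 8s + 15).
Factor s^2 + 8s + 15: two numbers with sum -8 and product 15 are -3 and -5, so s^2 + 8s + 15 = (s + 3)(s + 5).
Hence p(s) = (s + 2) (s + 3) (s + 5), with roots -5, -3, -2.
The eigenvalues -5, -3, -2 are distinct and real, so A is diagonalisable and x(t) = e^{At} x(0) = V diag(e^{λ_i t}) V^{-1} x(0), where the columns of V are the eigenvectors.
λ = -5: A - (-5)I = [[3, 4, 0], [0, 2, 0], [0, -2, 0]]. v must be orthogonal to every row; (row 1) × (row 2) = [0, 0, 6], so take v_1 = [0, 0, 1]^T.
λ = -3: A - (-3)I = [[1, 4, 0], [0, 0, 0], [0, -2, -2]]. v must be orthogonal to every row; (row 1) × (row 3) = [-8, 2, -2], so take v_2 = [-4, 1, -1]^T.
λ = -2: A - (-2)I = [[0, 4, 0], [0, -1, 0], [0, -2, -3]]. v must be orthogonal to every row; (row 1) × (row 3) = [-12, 0, 0], so take v_3 = [1, 0, 0]^T.
V = [v_1 v_2 v_3] = [[0, -4, 1], [0, 1, 0], [1, -1, 0]] has det V = -1, so V^{-1} = adj(V)/det V = [[0, 1, 1], [0, 1, 0], [1, 4, 0]].
Modal coordinates z(0) = V^{-1} x(0): 0·(-2) + 1·2 + 1·3 = 5; 0·(-2) + 1·2 + 0·3 = 2; 1·(-2) + 4·2 + 0·3 = 6; so z(0) = [5, 2, 6]^T.
x_2(t) = Σ_i (v_i)_2 · z_i(0) · e^{λ_i t} (row 2 of V times the modal terms).
x_2(0.25) = 0·5·e^{-5·0.25} + 1·2·e^{-3·0.25} + 0·6·e^{-2·0.25} = 0·0.286505 + 2·0.472367 + 0·0.606531 = 0.9447.

0.9447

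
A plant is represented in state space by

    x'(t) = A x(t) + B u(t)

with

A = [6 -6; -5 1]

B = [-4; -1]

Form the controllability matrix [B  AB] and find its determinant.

AB = [[-18], [19]]
Controllability matrix C = [B  AB] = [[-4, -18], [-1, 19]]
det(C) = (-4)·19 - (-18)·(-1) = -76 - 18 = -94
Since det(C) ≠ 0, rank(C) = 2 and the system is completely controllable.

-94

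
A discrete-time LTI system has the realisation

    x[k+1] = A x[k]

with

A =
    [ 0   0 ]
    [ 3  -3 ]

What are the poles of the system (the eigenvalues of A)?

-3, 0

det(zI - A) = z^2 - (tr A)z + det A, with tr A = 0 + (-3) = -3 and det A = 0·(-3) - 0·3 = 0 - 0 = 0.
So p(z) = det(zI - A) = z^2 + 3z.
Factor z^2 + 3z: two numbers with sum -3 and product 0 are 0 and -3, so z^2 + 3z = z(z + 3).
Hence p(z) = z (z + 3), with roots -3, 0.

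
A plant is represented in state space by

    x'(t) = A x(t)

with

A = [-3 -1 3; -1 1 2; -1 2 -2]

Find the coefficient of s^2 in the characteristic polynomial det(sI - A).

Expand det(sI - A) for the 3×3 matrix.
p(s) = s^3 + 4s^2 - s - 19.
(Check: constant term = det(-A) = (-1)^3 det A = -19; coefficient of s^2 = -tr A = 4.)
The coefficient of s^2 is 4.

4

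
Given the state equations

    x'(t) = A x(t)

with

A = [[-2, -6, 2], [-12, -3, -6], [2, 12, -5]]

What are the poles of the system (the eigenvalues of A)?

det(sI - A) = s^3 - (tr A)s^2 + (M11 + M22 + M33)s - det A, where Mii is the 2×2 principal minor of A obtained by deleting row i and column i.
tr A = (-2) + (-3) + (-5) = -10; M11 = (-3)·(-5) - (-6)·12 = 15 - (-72) = 87; M22 = (-2)·(-5) - 2·2 = 10 - 4 = 6; M33 = (-2)·(-3) - (-6)·(-12) = 6 - 72 = -66; sum of minors = 27.
det A = (-2)·((-3)·(-5) - (-6)·12) - (-6)·((-12)·(-5) - (-6)·2) + 2·((-12)·12 - (-3)·2) = (-2)·87 - (-6)·72 + 2·(-138) = -18.
So p(s) = det(sI - A) = s^3 + 10s^2 + 27s + 18.
Rational-root test: any integer root divides 18. Testing small divisors, s = -1 works: p(-1) = -1 + 10 + (-27) + 18 = 0, so (s + 1) is a factor.
Dividing, p(s) = (s + 1)(s^2 + 9s + 18).
Factor s^2 + 9s + 18: two numbers with sum -9 and product 18 are -3 and -6, so s^2 + 9s + 18 = (s + 3)(s + 6).
Hence p(s) = (s + 1) (s + 3) (s + 6), with roots -6, -3, -1.
All eigenvalues have negative real part, so the system is asymptotically stable.

-6, -3, -1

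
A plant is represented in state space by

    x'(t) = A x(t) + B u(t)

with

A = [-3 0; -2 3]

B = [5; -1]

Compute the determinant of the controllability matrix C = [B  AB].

-80

AB = [[-15], [-13]]
Controllability matrix C = [B  AB] = [[5, -15], [-1, -13]]
det(C) = 5·(-13) - (-15)·(-1) = -65 - 15 = -80
Since det(C) ≠ 0, rank(C) = 2 and the system is completely controllable.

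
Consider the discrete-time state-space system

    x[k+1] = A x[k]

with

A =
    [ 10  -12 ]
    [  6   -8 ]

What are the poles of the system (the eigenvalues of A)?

det(zI - A) = z^2 - (tr A)z + det A, with tr A = 10 + (-8) = 2 and det A = 10·(-8) - (-12)·6 = -80 - (-72) = -8.
So p(z) = det(zI - A) = z^2 - 2z - 8.
Factor z^2 - 2z - 8: two numbers with sum 2 and product -8 are 4 and -2, so z^2 - 2z - 8 = (z - 4)(z + 2).
Hence p(z) = (z - 4) (z + 2), with roots -2, 4.

-2, 4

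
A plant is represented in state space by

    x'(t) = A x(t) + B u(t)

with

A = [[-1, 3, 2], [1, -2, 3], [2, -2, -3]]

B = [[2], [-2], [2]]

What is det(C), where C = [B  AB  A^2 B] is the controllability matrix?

AB = [[-4], [12], [2]]
A^2B = [[44], [-22], [-38]]
Controllability matrix C = [B  AB  A^2B] = [[2, -4, 44], [-2, 12, -22], [2, 2, -38]]
Expanding along the first row, det(C) = 2·(12·(-38) - (-22)·2) - (-4)·((-2)·(-38) - (-22)·2) + 44·((-2)·2 - 12·2) = 2·(-412) - (-4)·120 + 44·(-28) = -1576
Since det(C) ≠ 0, rank(C) = 3 and the system is completely controllable.

-1576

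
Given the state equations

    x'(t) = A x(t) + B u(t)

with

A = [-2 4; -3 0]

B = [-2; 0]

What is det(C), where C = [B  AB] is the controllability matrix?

AB = [[4], [6]]
Controllability matrix C = [B  AB] = [[-2, 4], [0, 6]]
det(C) = (-2)·6 - 4·0 = -12 - 0 = -12
Since det(C) ≠ 0, rank(C) = 2 and the system is completely controllable.

-12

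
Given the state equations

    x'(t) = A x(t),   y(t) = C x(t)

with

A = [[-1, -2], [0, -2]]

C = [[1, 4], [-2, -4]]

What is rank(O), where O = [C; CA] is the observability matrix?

2

CA = [[-1, -10], [2, 12]]
Observability matrix O = [C; CA] = [[1, 4], [-2, -4], [-1, -10], [2, 12]]
Take the 2×2 submatrix of O formed by rows 1, 2: [[1, 4], [-2, -4]]. Its determinant is 1·(-4) - 4·(-2) = -4 - (-8) = 4 ≠ 0.
So rank(O) ≥ 2; since O has 2 columns, rank(O) = 2.
rank(O) = 2 = n, so the pair (A, C) is completely observable.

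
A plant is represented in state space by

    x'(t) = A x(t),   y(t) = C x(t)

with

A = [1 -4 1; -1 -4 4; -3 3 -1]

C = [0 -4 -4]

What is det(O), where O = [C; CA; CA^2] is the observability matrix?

13312

CA = [[16, 4, -12]]
CA^2 = [[48, -116, 44]]
Observability matrix O = [C; CA; CA^2] = [[0, -4, -4], [16, 4, -12], [48, -116, 44]]
Expanding along the first row, det(O) = 0·(4·44 - (-12)·(-116)) - (-4)·(16·44 - (-12)·48) + (-4)·(16·(-116) - 4·48) = 0·(-1216) - (-4)·1280 + (-4)·(-2048) = 13312
Since det(O) ≠ 0, rank(O) = 3 and the system is completely observable.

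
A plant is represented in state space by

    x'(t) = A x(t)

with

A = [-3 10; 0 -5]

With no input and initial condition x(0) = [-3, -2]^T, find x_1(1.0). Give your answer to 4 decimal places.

-0.5799

det(sI - A) = s^2 - (tr A)s + det A, with tr A = (-3) + (-5) = -8 and det A = (-3)·(-5) - 10·0 = 15 - 0 = 15.
So p(s) = det(sI - A) = s^2 + 8s + 15.
Factor s^2 + 8s + 15: two numbers with sum -8 and product 15 are -3 and -5, so s^2 + 8s + 15 = (s + 3)(s + 5).
Hence p(s) = (s + 3) (s + 5), with roots -5, -3.
The eigenvalues -5, -3 are distinct and real, so A is diagonalisable and x(t) = e^{At} x(0) = V diag(e^{λ_i t}) V^{-1} x(0), where the columns of V are the eigenvectors.
λ = -5: A - (-5)I = [[2, 10], [0, 0]]. Row 1 gives 2·v1 + 10·v2 = 0, so take v_1 = [-5, 1]^T.
λ = -3: A - (-3)I = [[0, 10], [0, -2]]. Row 1 gives 0·v1 + 10·v2 = 0, so take v_2 = [1, 0]^T.
V = [v_1 v_2] = [[-5, 1], [1, 0]] has det V = -1, so V^{-1} = adj(V)/det V = [[0, 1], [1, 5]].
Modal coordinates z(0) = V^{-1} x(0): 0·(-3) + 1·(-2) = -2; 1·(-3) + 5·(-2) = -13; so z(0) = [-2, -13]^T.
x_1(t) = Σ_i (v_i)_1 · z_i(0) · e^{λ_i t} (row 1 of V times the modal terms).
x_1(1.0) = (-5)·(-2)·e^{-5·1.0} + 1·(-13)·e^{-3·1.0} = 10·0.006738 + (-13)·0.049787 = -0.5799.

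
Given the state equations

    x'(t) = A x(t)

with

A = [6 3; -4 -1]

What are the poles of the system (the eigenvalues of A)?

det(sI - A) = s^2 - (tr A)s + det A, with tr A = 6 + (-1) = 5 and det A = 6·(-1) - 3·(-4) = -6 - (-12) = 6.
So p(s) = det(sI - A) = s^2 - 5s + 6.
Factor s^2 - 5s + 6: two numbers with sum 5 and product 6 are 3 and 2, so s^2 - 5s + 6 = (s - 3)(s - 2).
Hence p(s) = (s - 3) (s - 2), with roots 2, 3.
At least one eigenvalue has non-negative real part, so the system is not asymptotically stable.

2, 3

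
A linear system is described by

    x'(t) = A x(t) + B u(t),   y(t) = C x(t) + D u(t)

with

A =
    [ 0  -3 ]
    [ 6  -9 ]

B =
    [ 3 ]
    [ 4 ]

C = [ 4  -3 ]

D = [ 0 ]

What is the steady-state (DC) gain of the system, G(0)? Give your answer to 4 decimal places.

0.3333

G(0) = C(-A)^{-1}B + D = -C A^{-1} B + D.
det A = 18, so A^{-1} = (1/18)·adj(A) = [[-1/2, 1/6], [-1/3, 0]]
A^{-1} B = [-5/6, -1]^T
C A^{-1} B = -1/3
G(0) = D - C A^{-1} B = 0 - (-1/3) = 1/3 ≈ 0.3333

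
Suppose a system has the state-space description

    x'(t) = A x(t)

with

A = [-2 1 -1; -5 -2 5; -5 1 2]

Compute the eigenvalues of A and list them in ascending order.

-3, -2, 3

det(sI - A) = s^3 - (tr A)s^2 + (M11 + M22 + M33)s - det A, where Mii is the 2×2 principal minor of A obtained by deleting row i and column i.
tr A = (-2) + (-2) + 2 = -2; M11 = (-2)·2 - 5·1 = -4 - 5 = -9; M22 = (-2)·2 - (-1)·(-5) = -4 - 5 = -9; M33 = (-2)·(-2) - 1·(-5) = 4 - (-5) = 9; sum of minors = -9.
det A = (-2)·((-2)·2 - 5·1) - 1·((-5)·2 - 5·(-5)) + (-1)·((-5)·1 - (-2)·(-5)) = (-2)·(-9) - 1·15 + (-1)·(-15) = 18.
So p(s) = det(sI - A) = s^3 + 2s^2 - 9s - 18.
Rational-root test: any integer root divides -18. Testing small divisors, s = -2 works: p(-2) = -8 + 8 + 18 + (-18) = 0, so (s + 2) is a factor.
Dividing, p(s) = (s + 2)(s^2 - 9).
Factor s^2 - 9: two numbers with sum 0 and product -9 are 3 and -3, so s^2 - 9 = (s - 3)(s + 3).
Hence p(s) = (s - 3) (s + 2) (s + 3), with roots -3, -2, 3.
At least one eigenvalue has non-negative real part, so the system is not asymptotically stable.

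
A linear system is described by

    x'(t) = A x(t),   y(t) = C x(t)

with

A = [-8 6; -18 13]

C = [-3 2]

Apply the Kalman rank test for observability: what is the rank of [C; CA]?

CA = [[-12, 8]]
Observability matrix O = [C; CA] = [[-3, 2], [-12, 8]]
Every row of O is a scalar multiple of row 1 = [-3, 2] (multipliers 1, 4), so the rows span a one-dimensional space.
O ≠ 0, hence rank(O) = 1.
rank(O) = 1 < n = 2, so the pair (A, C) is not completely observable.

1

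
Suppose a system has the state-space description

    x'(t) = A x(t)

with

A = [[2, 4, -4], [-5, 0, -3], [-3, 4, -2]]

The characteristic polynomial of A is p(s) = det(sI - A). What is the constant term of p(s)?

Expand det(sI - A) for the 3×3 matrix.
p(s) = s^3 + 16s - 100.
(Check: constant term = det(-A) = (-1)^3 det A = -100; coefficient of s^2 = -tr A = 0.)
The constant term is -100.

-100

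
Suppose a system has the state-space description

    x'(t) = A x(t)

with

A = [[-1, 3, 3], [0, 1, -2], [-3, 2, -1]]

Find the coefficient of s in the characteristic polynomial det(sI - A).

12

Expand det(sI - A) for the 3×3 matrix.
p(s) = s^3 + s^2 + 12s - 24.
(Check: constant term = det(-A) = (-1)^3 det A = -24; coefficient of s^2 = -tr A = 1.)
The coefficient of s is 12.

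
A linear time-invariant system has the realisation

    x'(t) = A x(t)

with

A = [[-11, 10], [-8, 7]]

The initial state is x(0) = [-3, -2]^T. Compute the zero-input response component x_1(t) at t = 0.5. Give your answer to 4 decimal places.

0.0974

det(sI - A) = s^2 - (tr A)s + det A, with tr A = (-11) + 7 = -4 and det A = (-11)·7 - 10·(-8) = -77 - (-80) = 3.
So p(s) = det(sI - A) = s^2 + 4s + 3.
Factor s^2 + 4s + 3: two numbers with sum -4 and product 3 are -1 and -3, so s^2 + 4s + 3 = (s + 1)(s + 3).
Hence p(s) = (s + 1) (s + 3), with roots -3, -1.
The eigenvalues -3, -1 are distinct and real, so A is diagonalisable and x(t) = e^{At} x(0) = V diag(e^{λ_i t}) V^{-1} x(0), where the columns of V are the eigenvectors.
λ = -3: A - (-3)I = [[-8, 10], [-8, 10]]. Row 1 gives (-8)·v1 + 10·v2 = 0, so take v_1 = [-5, -4]^T.
λ = -1: A - (-1)I = [[-10, 10], [-8, 8]]. Row 1 gives (-10)·v1 + 10·v2 = 0, so take v_2 = [1, 1]^T.
V = [v_1 v_2] = [[-5, 1], [-4, 1]] has det V = -1, so V^{-1} = adj(V)/det V = [[-1, 1], [-4, 5]].
Modal coordinates z(0) = V^{-1} x(0): (-1)·(-3) + 1·(-2) = 1; (-4)·(-3) + 5·(-2) = 2; so z(0) = [1, 2]^T.
x_1(t) = Σ_i (v_i)_1 · z_i(0) · e^{λ_i t} (row 1 of V times the modal terms).
x_1(0.5) = (-5)·1·e^{-3·0.5} + 1·2·e^{-1·0.5} = (-5)·0.223130 + 2·0.606531 = 0.0974.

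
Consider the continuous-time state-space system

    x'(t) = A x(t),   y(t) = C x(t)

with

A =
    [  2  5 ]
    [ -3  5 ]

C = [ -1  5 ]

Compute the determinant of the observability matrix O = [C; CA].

CA = [[-17, 20]]
Observability matrix O = [C; CA] = [[-1, 5], [-17, 20]]
det(O) = (-1)·20 - 5·(-17) = -20 - (-85) = 65
Since det(O) ≠ 0, rank(O) = 2 and the system is completely observable.

65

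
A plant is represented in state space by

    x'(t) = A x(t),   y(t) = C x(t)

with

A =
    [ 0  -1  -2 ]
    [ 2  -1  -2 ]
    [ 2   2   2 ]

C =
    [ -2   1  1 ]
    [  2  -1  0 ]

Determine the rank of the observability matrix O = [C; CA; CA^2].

3

CA = [[4, 3, 4], [-2, -1, -2]]
CA^2 = [[14, 1, -6], [-6, -1, 2]]
Observability matrix O = [C; CA; CA^2] = [[-2, 1, 1], [2, -1, 0], [4, 3, 4], [-2, -1, -2], [14, 1, -6], [-6, -1, 2]]
Take the 3×3 submatrix of O formed by rows 1, 2, 3: [[-2, 1, 1], [2, -1, 0], [4, 3, 4]]. Its determinant is (-2)·((-1)·4 - 0·3) - 1·(2·4 - 0·4) + 1·(2·3 - (-1)·4) = (-2)·(-4) - 1·8 + 1·10 = 10 ≠ 0.
So rank(O) ≥ 3; since O has 3 columns, rank(O) = 3.
rank(O) = 3 = n, so the pair (A, C) is completely observable.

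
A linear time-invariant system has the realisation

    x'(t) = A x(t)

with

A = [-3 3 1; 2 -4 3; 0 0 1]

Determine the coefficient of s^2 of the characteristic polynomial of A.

6

Expand det(sI - A) for the 3×3 matrix.
p(s) = s^3 + 6s^2 - s - 6.
(Check: constant term = det(-A) = (-1)^3 det A = -6; coefficient of s^2 = -tr A = 6.)
The coefficient of s^2 is 6.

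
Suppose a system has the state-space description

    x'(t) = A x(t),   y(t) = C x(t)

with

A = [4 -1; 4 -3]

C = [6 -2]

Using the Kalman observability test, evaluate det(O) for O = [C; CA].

32

CA = [[16, 0]]
Observability matrix O = [C; CA] = [[6, -2], [16, 0]]
det(O) = 6·0 - (-2)·16 = 0 - (-32) = 32
Since det(O) ≠ 0, rank(O) = 2 and the system is completely observable.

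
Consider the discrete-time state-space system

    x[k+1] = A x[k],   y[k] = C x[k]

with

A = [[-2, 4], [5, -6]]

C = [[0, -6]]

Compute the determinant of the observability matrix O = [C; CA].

CA = [[-30, 36]]
Observability matrix O = [C; CA] = [[0, -6], [-30, 36]]
det(O) = 0·36 - (-6)·(-30) = 0 - 180 = -180
Since det(O) ≠ 0, rank(O) = 2 and the system is completely observable.

-180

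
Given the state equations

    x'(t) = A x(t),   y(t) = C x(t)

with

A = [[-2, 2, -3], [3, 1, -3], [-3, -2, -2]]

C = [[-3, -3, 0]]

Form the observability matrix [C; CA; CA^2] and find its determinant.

1296

CA = [[-3, -9, 18]]
CA^2 = [[-75, -51, 0]]
Observability matrix O = [C; CA; CA^2] = [[-3, -3, 0], [-3, -9, 18], [-75, -51, 0]]
Expanding along the first row, det(O) = (-3)·((-9)·0 - 18·(-51)) - (-3)·((-3)·0 - 18·(-75)) + 0·((-3)·(-51) - (-9)·(-75)) = (-3)·918 - (-3)·1350 + 0·(-522) = 1296
Since det(O) ≠ 0, rank(O) = 3 and the system is completely observable.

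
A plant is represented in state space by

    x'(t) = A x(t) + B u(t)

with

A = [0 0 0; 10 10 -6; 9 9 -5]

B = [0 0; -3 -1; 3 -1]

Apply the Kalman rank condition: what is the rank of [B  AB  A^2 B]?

AB = [[0, 0], [-48, -4], [-42, -4]]
A^2B = [[0, 0], [-228, -16], [-222, -16]]
Controllability matrix C = [B  AB  A^2B] = [[0, 0, 0, 0, 0, 0], [-3, -1, -48, -4, -228, -16], [3, -1, -42, -4, -222, -16]]
Row 1 of C is identically zero, so rank(C) ≤ 2.
The 2×2 minor from rows 2, 3, columns 1, 2 is (-3)·(-1) - (-1)·3 = 3 - (-3) = 6 ≠ 0, so rank(C) = 2.
rank(C) = 2 < n = 3, so the pair (A, B) is not completely controllable.

2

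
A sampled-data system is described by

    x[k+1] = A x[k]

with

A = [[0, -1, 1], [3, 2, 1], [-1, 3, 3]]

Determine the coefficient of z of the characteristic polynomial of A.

Expand det(zI - A) for the 3×3 matrix.
p(z) = z^3 - 5z^2 + 7z - 21.
(Check: constant term = det(-A) = (-1)^3 det A = -21; coefficient of z^2 = -tr A = -5.)
The coefficient of z is 7.

7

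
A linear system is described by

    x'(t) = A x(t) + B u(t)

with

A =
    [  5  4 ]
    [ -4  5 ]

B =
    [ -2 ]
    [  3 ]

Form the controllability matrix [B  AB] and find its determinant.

AB = [[2], [23]]
Controllability matrix C = [B  AB] = [[-2, 2], [3, 23]]
det(C) = (-2)·23 - 2·3 = -46 - 6 = -52
Since det(C) ≠ 0, rank(C) = 2 and the system is completely controllable.

-52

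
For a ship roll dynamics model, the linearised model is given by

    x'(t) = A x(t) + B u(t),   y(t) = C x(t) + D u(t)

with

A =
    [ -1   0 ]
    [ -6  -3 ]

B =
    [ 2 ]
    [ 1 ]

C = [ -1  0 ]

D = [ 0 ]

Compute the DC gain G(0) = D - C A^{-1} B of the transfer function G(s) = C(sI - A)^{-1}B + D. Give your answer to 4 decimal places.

-2.0000

G(0) = C(-A)^{-1}B + D = -C A^{-1} B + D.
det A = 3, so A^{-1} = (1/3)·adj(A) = [[-1, 0], [2, -1/3]]
A^{-1} B = [-2, 11/3]^T
C A^{-1} B = 2
G(0) = D - C A^{-1} B = 0 - (2) = -2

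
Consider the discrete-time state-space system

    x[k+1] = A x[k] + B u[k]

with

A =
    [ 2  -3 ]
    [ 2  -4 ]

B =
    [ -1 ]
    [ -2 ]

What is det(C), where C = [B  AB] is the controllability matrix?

AB = [[4], [6]]
Controllability matrix C = [B  AB] = [[-1, 4], [-2, 6]]
det(C) = (-1)·6 - 4·(-2) = -6 - (-8) = 2
Since det(C) ≠ 0, rank(C) = 2 and the system is completely controllable.

2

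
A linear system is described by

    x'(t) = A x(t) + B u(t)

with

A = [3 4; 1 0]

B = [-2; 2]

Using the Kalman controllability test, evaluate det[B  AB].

AB = [[2], [-2]]
Controllability matrix C = [B  AB] = [[-2, 2], [2, -2]]
det(C) = (-2)·(-2) - 2·2 = 4 - 4 = 0
Since det(C) = 0, rank(C) < 2 and the system is not completely controllable.

0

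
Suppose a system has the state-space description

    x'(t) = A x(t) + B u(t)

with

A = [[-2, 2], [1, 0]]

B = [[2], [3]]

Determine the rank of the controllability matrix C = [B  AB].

2

AB = [[2], [2]]
Controllability matrix C = [B  AB] = [[2, 2], [3, 2]]
det(C) = 2·2 - 2·3 = 4 - 6 = -2 ≠ 0, so rank(C) = 2.
rank(C) = 2 = n, so the pair (A, B) is completely controllable.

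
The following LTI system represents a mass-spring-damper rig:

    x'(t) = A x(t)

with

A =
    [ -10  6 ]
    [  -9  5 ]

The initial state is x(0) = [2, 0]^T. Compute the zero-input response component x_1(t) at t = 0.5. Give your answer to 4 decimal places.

-1.6141

det(sI - A) = s^2 - (tr A)s + det A, with tr A = (-10) + 5 = -5 and det A = (-10)·5 - 6·(-9) = -50 - (-54) = 4.
So p(s) = det(sI - A) = s^2 + 5s + 4.
Factor s^2 + 5s + 4: two numbers with sum -5 and product 4 are -1 and -4, so s^2 + 5s + 4 = (s + 1)(s + 4).
Hence p(s) = (s + 1) (s + 4), with roots -4, -1.
The eigenvalues -4, -1 are distinct and real, so A is diagonalisable and x(t) = e^{At} x(0) = V diag(e^{λ_i t}) V^{-1} x(0), where the columns of V are the eigenvectors.
λ = -4: A - (-4)I = [[-6, 6], [-9, 9]]. Row 1 gives (-6)·v1 + 6·v2 = 0, so take v_1 = [-1, -1]^T.
λ = -1: A - (-1)I = [[-9, 6], [-9, 6]]. Row 1 gives (-9)·v1 + 6·v2 = 0, so take v_2 = [2, 3]^T.
V = [v_1 v_2] = [[-1, 2], [-1, 3]] has det V = -1, so V^{-1} = adj(V)/det V = [[-3, 2], [-1, 1]].
Modal coordinates z(0) = V^{-1} x(0): (-3)·2 + 2·0 = -6; (-1)·2 + 1·0 = -2; so z(0) = [-6, -2]^T.
x_1(t) = Σ_i (v_i)_1 · z_i(0) · e^{λ_i t} (row 1 of V times the modal terms).
x_1(0.5) = (-1)·(-6)·e^{-4·0.5} + 2·(-2)·e^{-1·0.5} = 6·0.135335 + (-4)·0.606531 = -1.6141.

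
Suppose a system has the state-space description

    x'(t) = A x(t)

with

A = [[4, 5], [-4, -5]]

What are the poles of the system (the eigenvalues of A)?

det(sI - A) = s^2 - (tr A)s + det A, with tr A = 4 + (-5) = -1 and det A = 4·(-5) - 5·(-4) = -20 - (-20) = 0.
So p(s) = det(sI - A) = s^2 + s.
Factor s^2 + s: two numbers with sum -1 and product 0 are 0 and -1, so s^2 + s = s(s + 1).
Hence p(s) = s (s + 1), with roots -1, 0.
At least one eigenvalue has non-negative real part, so the system is not asymptotically stable.

-1, 0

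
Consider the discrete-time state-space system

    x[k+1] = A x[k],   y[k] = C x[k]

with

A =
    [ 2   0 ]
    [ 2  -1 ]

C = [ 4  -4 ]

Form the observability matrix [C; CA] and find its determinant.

16

CA = [[0, 4]]
Observability matrix O = [C; CA] = [[4, -4], [0, 4]]
det(O) = 4·4 - (-4)·0 = 16 - 0 = 16
Since det(O) ≠ 0, rank(O) = 2 and the system is completely observable.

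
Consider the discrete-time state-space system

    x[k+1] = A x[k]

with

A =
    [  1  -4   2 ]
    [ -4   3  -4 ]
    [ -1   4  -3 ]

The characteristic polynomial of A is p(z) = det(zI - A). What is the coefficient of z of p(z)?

-7

Expand det(zI - A) for the 3×3 matrix.
p(z) = z^3 - z^2 - 7z - 13.
(Check: constant term = det(-A) = (-1)^3 det A = -13; coefficient of z^2 = -tr A = -1.)
The coefficient of z is -7.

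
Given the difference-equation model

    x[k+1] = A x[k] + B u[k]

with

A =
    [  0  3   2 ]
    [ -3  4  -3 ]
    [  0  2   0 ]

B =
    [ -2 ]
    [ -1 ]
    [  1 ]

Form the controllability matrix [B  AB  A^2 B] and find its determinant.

AB = [[-1], [-1], [-2]]
A^2B = [[-7], [5], [-2]]
Controllability matrix C = [B  AB  A^2B] = [[-2, -1, -7], [-1, -1, 5], [1, -2, -2]]
Expanding along the first row, det(C) = (-2)·((-1)·(-2) - 5·(-2)) - (-1)·((-1)·(-2) - 5·1) + (-7)·((-1)·(-2) - (-1)·1) = (-2)·12 - (-1)·(-3) + (-7)·3 = -48
Since det(C) ≠ 0, rank(C) = 3 and the system is completely controllable.

-48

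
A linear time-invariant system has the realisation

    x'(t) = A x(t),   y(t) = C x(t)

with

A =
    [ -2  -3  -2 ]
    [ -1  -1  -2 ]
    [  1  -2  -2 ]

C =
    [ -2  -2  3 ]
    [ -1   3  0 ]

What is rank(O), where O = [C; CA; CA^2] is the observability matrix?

CA = [[9, 2, 2], [-1, 0, -4]]
CA^2 = [[-18, -33, -26], [-2, 11, 10]]
Observability matrix O = [C; CA; CA^2] = [[-2, -2, 3], [-1, 3, 0], [9, 2, 2], [-1, 0, -4], [-18, -33, -26], [-2, 11, 10]]
Take the 3×3 submatrix of O formed by rows 1, 2, 3: [[-2, -2, 3], [-1, 3, 0], [9, 2, 2]]. Its determinant is (-2)·(3·2 - 0·2) - (-2)·((-1)·2 - 0·9) + 3·((-1)·2 - 3·9) = (-2)·6 - (-2)·(-2) + 3·(-29) = -103 ≠ 0.
So rank(O) ≥ 3; since O has 3 columns, rank(O) = 3.
rank(O) = 3 = n, so the pair (A, C) is completely observable.

3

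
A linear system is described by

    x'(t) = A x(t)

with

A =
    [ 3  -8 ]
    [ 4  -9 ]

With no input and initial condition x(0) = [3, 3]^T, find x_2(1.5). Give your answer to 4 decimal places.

det(sI - A) = s^2 - (tr A)s + det A, with tr A = 3 + (-9) = -6 and det A = 3·(-9) - (-8)·4 = -27 - (-32) = 5.
So p(s) = det(sI - A) = s^2 + 6s + 5.
Factor s^2 + 6s + 5: two numbers with sum -6 and product 5 are -1 and -5, so s^2 + 6s + 5 = (s + 1)(s + 5).
Hence p(s) = (s + 1) (s + 5), with roots -5, -1.
The eigenvalues -5, -1 are distinct and real, so A is diagonalisable and x(t) = e^{At} x(0) = V diag(e^{λ_i t}) V^{-1} x(0), where the columns of V are the eigenvectors.
λ = -5: A - (-5)I = [[8, -8], [4, -4]]. Row 1 gives 8·v1 + (-8)·v2 = 0, so take v_1 = [1, 1]^T.
λ = -1: A - (-1)I = [[4, -8], [4, -8]]. Row 1 gives 4·v1 + (-8)·v2 = 0, so take v_2 = [2, 1]^T.
V = [v_1 v_2] = [[1, 2], [1, 1]] has det V = -1, so V^{-1} = adj(V)/det V = [[-1, 2], [1, -1]].
Modal coordinates z(0) = V^{-1} x(0): (-1)·3 + 2·3 = 3; 1·3 + (-1)·3 = 0; so z(0) = [3, 0]^T.
x_2(t) = Σ_i (v_i)_2 · z_i(0) · e^{λ_i t} (row 2 of V times the modal terms).
x_2(1.5) = 1·3·e^{-5·1.5} + 1·0·e^{-1·1.5} = 3·0.000553 + 0·0.223130 = 0.0017.

0.0017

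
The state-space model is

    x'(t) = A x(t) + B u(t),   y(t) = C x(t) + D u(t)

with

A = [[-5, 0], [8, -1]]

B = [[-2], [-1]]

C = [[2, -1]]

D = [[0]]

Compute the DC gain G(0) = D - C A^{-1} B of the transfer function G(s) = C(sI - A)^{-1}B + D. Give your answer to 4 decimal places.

3.4000

G(0) = C(-A)^{-1}B + D = -C A^{-1} B + D.
det A = 5, so A^{-1} = (1/5)·adj(A) = [[-1/5, 0], [-8/5, -1]]
A^{-1} B = [2/5, 21/5]^T
C A^{-1} B = -17/5
G(0) = D - C A^{-1} B = 0 - (-17/5) = 17/5 ≈ 3.4000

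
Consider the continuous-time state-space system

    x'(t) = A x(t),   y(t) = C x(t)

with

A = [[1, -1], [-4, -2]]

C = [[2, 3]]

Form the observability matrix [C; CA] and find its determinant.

CA = [[-10, -8]]
Observability matrix O = [C; CA] = [[2, 3], [-10, -8]]
det(O) = 2·(-8) - 3·(-10) = -16 - (-30) = 14
Since det(O) ≠ 0, rank(O) = 2 and the system is completely observable.

14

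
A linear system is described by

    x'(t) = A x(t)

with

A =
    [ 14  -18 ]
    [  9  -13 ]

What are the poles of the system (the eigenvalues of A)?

det(sI - A) = s^2 - (tr A)s + det A, with tr A = 14 + (-13) = 1 and det A = 14·(-13) - (-18)·9 = -182 - (-162) = -20.
So p(s) = det(sI - A) = s^2 - s - 20.
Factor s^2 - s - 20: two numbers with sum 1 and product -20 are 5 and -4, so s^2 - s - 20 = (s - 5)(s + 4).
Hence p(s) = (s - 5) (s + 4), with roots -4, 5.
At least one eigenvalue has non-negative real part, so the system is not asymptotically stable.

-4, 5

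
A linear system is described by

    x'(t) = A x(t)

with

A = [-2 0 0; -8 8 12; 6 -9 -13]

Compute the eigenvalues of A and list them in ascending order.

-4, -2, -1

det(sI - A) = s^3 - (tr A)s^2 + (M11 + M22 + M33)s - det A, where Mii is the 2×2 principal minor of A obtained by deleting row i and column i.
tr A = (-2) + 8 + (-13) = -7; M11 = 8·(-13) - 12·(-9) = -104 - (-108) = 4; M22 = (-2)·(-13) - 0·6 = 26 - 0 = 26; M33 = (-2)·8 - 0·(-8) = -16 - 0 = -16; sum of minors = 14.
det A = (-2)·(8·(-13) - 12·(-9)) - 0·((-8)·(-13) - 12·6) + 0·((-8)·(-9) - 8·6) = (-2)·4 - 0·32 + 0·24 = -8.
So p(s) = det(sI - A) = s^3 + 7s^2 + 14s + 8.
Rational-root test: any integer root divides 8. Testing small divisors, s = -1 works: p(-1) = -1 + 7 + (-14) + 8 = 0, so (s + 1) is a factor.
Dividing, p(s) = (s + 1)(s^2 + 6s + 8).
Factor s^2 + 6s + 8: two numbers with sum -6 and product 8 are -2 and -4, so s^2 + 6s + 8 = (s + 2)(s + 4).
Hence p(s) = (s + 1) (s + 2) (s + 4), with roots -4, -2, -1.
All eigenvalues have negative real part, so the system is asymptotically stable.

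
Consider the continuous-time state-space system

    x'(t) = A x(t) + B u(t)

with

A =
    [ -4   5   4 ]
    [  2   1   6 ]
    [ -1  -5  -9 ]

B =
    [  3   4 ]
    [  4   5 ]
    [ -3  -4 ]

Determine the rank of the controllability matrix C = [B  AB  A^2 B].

2

AB = [[-4, -7], [-8, -11], [4, 7]]
A^2B = [[-8, 1], [8, 17], [8, -1]]
Controllability matrix C = [B  AB  A^2B] = [[3, 4, -4, -7, -8, 1], [4, 5, -8, -11, 8, 17], [-3, -4, 4, 7, 8, -1]]
The rows r1, r2, r3 of C are linearly dependent: r1 + r3 = 0 (check each entry), so rank(C) ≤ 2.
The 2×2 minor from rows 1, 2, columns 1, 2 is 3·5 - 4·4 = 15 - 16 = -1 ≠ 0, so rank(C) = 2.
rank(C) = 2 < n = 3, so the pair (A, B) is not completely controllable.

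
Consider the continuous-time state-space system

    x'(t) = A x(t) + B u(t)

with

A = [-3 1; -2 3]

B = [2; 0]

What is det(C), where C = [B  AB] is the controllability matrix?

AB = [[-6], [-4]]
Controllability matrix C = [B  AB] = [[2, -6], [0, -4]]
det(C) = 2·(-4) - (-6)·0 = -8 - 0 = -8
Since det(C) ≠ 0, rank(C) = 2 and the system is completely controllable.

-8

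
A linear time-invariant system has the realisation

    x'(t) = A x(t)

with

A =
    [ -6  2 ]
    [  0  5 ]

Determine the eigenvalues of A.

det(sI - A) = s^2 - (tr A)s + det A, with tr A = (-6) + 5 = -1 and det A = (-6)·5 - 2·0 = -30 - 0 = -30.
So p(s) = det(sI - A) = s^2 + s - 30.
Factor s^2 + s - 30: two numbers with sum -1 and product -30 are 5 and -6, so s^2 + s - 30 = (s - 5)(s + 6).
Hence p(s) = (s - 5) (s + 6), with roots -6, 5.
At least one eigenvalue has non-negative real part, so the system is not asymptotically stable.

-6, 5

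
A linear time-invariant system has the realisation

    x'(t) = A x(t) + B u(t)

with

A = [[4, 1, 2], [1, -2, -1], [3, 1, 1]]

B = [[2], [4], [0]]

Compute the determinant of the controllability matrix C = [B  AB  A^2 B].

AB = [[12], [-6], [10]]
A^2B = [[62], [14], [40]]
Controllability matrix C = [B  AB  A^2B] = [[2, 12, 62], [4, -6, 14], [0, 10, 40]]
Expanding along the first row, det(C) = 2·((-6)·40 - 14·10) - 12·(4·40 - 14·0) + 62·(4·10 - (-6)·0) = 2·(-380) - 12·160 + 62·40 = -200
Since det(C) ≠ 0, rank(C) = 3 and the system is completely controllable.

-200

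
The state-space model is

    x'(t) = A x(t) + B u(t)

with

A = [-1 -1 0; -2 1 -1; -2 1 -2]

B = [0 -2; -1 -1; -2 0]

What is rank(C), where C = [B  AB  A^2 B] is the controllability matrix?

AB = [[1, 3], [1, 3], [3, 3]]
A^2B = [[-2, -6], [-4, -6], [-7, -9]]
Controllability matrix C = [B  AB  A^2B] = [[0, -2, 1, 3, -2, -6], [-1, -1, 1, 3, -4, -6], [-2, 0, 3, 3, -7, -9]]
Take the 3×3 submatrix of C formed by columns 1, 2, 3: [[0, -2, 1], [-1, -1, 1], [-2, 0, 3]]. Its determinant is 0·((-1)·3 - 1·0) - (-2)·((-1)·3 - 1·(-2)) + 1·((-1)·0 - (-1)·(-2)) = 0·(-3) - (-2)·(-1) + 1·(-2) = -4 ≠ 0.
So rank(C) ≥ 3; since C has 3 rows, rank(C) = 3.
rank(C) = 3 = n, so the pair (A, B) is completely controllable.

3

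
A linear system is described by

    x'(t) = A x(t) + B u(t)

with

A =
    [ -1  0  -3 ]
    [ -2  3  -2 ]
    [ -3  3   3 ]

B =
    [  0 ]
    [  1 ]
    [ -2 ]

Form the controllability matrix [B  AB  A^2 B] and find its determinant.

AB = [[6], [7], [-3]]
A^2B = [[3], [15], [-6]]
Controllability matrix C = [B  AB  A^2B] = [[0, 6, 3], [1, 7, 15], [-2, -3, -6]]
Expanding along the first row, det(C) = 0·(7·(-6) - 15·(-3)) - 6·(1·(-6) - 15·(-2)) + 3·(1·(-3) - 7·(-2)) = 0·3 - 6·24 + 3·11 = -111
Since det(C) ≠ 0, rank(C) = 3 and the system is completely controllable.

-111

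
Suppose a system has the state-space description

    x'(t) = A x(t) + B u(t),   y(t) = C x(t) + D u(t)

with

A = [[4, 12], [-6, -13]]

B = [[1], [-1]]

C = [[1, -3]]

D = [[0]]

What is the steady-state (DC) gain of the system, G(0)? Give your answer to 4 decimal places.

G(0) = C(-A)^{-1}B + D = -C A^{-1} B + D.
det A = 20, so A^{-1} = (1/20)·adj(A) = [[-13/20, -3/5], [3/10, 1/5]]
A^{-1} B = [-1/20, 1/10]^T
C A^{-1} B = -7/20
G(0) = D - C A^{-1} B = 0 - (-7/20) = 7/20 ≈ 0.3500

0.3500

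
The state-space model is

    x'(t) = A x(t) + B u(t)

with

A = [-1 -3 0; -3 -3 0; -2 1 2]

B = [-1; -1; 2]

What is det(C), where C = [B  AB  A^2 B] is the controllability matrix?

AB = [[4], [6], [5]]
A^2B = [[-22], [-30], [8]]
Controllability matrix C = [B  AB  A^2B] = [[-1, 4, -22], [-1, 6, -30], [2, 5, 8]]
Expanding along the first row, det(C) = (-1)·(6·8 - (-30)·5) - 4·((-1)·8 - (-30)·2) + (-22)·((-1)·5 - 6·2) = (-1)·198 - 4·52 + (-22)·(-17) = -32
Since det(C) ≠ 0, rank(C) = 3 and the system is completely controllable.

-32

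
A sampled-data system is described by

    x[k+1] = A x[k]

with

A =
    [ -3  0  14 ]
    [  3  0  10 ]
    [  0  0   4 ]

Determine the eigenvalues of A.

-3, 0, 4

det(zI - A) = z^3 - (tr A)z^2 + (M11 + M22 + M33)z - det A, where Mii is the 2×2 principal minor of A obtained by deleting row i and column i.
tr A = (-3) + 0 + 4 = 1; M11 = 0·4 - 10·0 = 0 - 0 = 0; M22 = (-3)·4 - 14·0 = -12 - 0 = -12; M33 = (-3)·0 - 0·3 = 0 - 0 = 0; sum of minors = -12.
det A = (-3)·(0·4 - 10·0) - 0·(3·4 - 10·0) + 14·(3·0 - 0·0) = (-3)·0 - 0·12 + 14·0 = 0.
So p(z) = det(zI - A) = z^3 - z^2 - 12z.
The constant term is 0, so p(z) = z(z^2 - z - 12).
Factor z^2 - z - 12: two numbers with sum 1 and product -12 are 4 and -3, so z^2 - z - 12 = (z - 4)(z + 3).
Hence p(z) = z (z - 4) (z + 3), with roots -3, 0, 4.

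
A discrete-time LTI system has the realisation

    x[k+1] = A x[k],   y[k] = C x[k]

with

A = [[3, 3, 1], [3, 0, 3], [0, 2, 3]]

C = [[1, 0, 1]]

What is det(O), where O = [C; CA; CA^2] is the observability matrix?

13

CA = [[3, 5, 4]]
CA^2 = [[24, 17, 30]]
Observability matrix O = [C; CA; CA^2] = [[1, 0, 1], [3, 5, 4], [24, 17, 30]]
Expanding along the first row, det(O) = 1·(5·30 - 4·17) - 0·(3·30 - 4·24) + 1·(3·17 - 5·24) = 1·82 - 0·(-6) + 1·(-69) = 13
Since det(O) ≠ 0, rank(O) = 3 and the system is completely observable.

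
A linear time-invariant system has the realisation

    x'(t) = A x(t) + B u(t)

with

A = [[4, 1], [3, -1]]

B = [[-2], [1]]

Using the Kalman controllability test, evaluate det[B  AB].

21

AB = [[-7], [-7]]
Controllability matrix C = [B  AB] = [[-2, -7], [1, -7]]
det(C) = (-2)·(-7) - (-7)·1 = 14 - (-7) = 21
Since det(C) ≠ 0, rank(C) = 2 and the system is completely controllable.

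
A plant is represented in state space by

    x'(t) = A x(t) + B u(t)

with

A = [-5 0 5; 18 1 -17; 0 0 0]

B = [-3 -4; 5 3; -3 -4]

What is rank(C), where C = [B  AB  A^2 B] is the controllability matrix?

2

AB = [[0, 0], [2, -1], [0, 0]]
A^2B = [[0, 0], [2, -1], [0, 0]]
Controllability matrix C = [B  AB  A^2B] = [[-3, -4, 0, 0, 0, 0], [5, 3, 2, -1, 2, -1], [-3, -4, 0, 0, 0, 0]]
The rows r1, r2, r3 of C are linearly dependent: -r1 + r3 = 0 (check each entry), so rank(C) ≤ 2.
The 2×2 minor from rows 1, 2, columns 1, 2 is (-3)·3 - (-4)·5 = -9 - (-20) = 11 ≠ 0, so rank(C) = 2.
rank(C) = 2 < n = 3, so the pair (A, B) is not completely controllable.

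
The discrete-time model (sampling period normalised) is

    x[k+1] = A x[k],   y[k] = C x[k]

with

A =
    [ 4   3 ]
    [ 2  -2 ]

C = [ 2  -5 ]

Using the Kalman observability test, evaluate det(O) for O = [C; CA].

CA = [[-2, 16]]
Observability matrix O = [C; CA] = [[2, -5], [-2, 16]]
det(O) = 2·16 - (-5)·(-2) = 32 - 10 = 22
Since det(O) ≠ 0, rank(O) = 2 and the system is completely observable.

22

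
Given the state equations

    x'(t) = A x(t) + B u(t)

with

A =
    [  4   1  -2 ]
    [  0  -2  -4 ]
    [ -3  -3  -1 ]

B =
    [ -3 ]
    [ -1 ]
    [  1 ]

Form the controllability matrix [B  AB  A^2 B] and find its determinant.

AB = [[-15], [-2], [11]]
A^2B = [[-84], [-40], [40]]
Controllability matrix C = [B  AB  A^2B] = [[-3, -15, -84], [-1, -2, -40], [1, 11, 40]]
Expanding along the first row, det(C) = (-3)·((-2)·40 - (-40)·11) - (-15)·((-1)·40 - (-40)·1) + (-84)·((-1)·11 - (-2)·1) = (-3)·360 - (-15)·0 + (-84)·(-9) = -324
Since det(C) ≠ 0, rank(C) = 3 and the system is completely controllable.

-324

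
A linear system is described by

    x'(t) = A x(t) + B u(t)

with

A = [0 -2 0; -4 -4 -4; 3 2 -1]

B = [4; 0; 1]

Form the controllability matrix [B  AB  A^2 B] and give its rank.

3

AB = [[0], [-20], [11]]
A^2B = [[40], [36], [-51]]
Controllability matrix C = [B  AB  A^2B] = [[4, 0, 40], [0, -20, 36], [1, 11, -51]]
det(C) = 4·((-20)·(-51) - 36·11) - 0·(0·(-51) - 36·1) + 40·(0·11 - (-20)·1) = 4·624 - 0·(-36) + 40·20 = 3296 ≠ 0, so rank(C) = 3.
rank(C) = 3 = n, so the pair (A, B) is completely controllable.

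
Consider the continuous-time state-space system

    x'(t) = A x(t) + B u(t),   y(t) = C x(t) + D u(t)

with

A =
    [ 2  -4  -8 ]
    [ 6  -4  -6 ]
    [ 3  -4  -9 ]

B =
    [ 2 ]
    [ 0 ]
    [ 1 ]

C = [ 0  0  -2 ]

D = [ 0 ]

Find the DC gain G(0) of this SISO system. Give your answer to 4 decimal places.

0.6667

G(0) = C(-A)^{-1}B + D = -C A^{-1} B + D.
det A = -24, so A^{-1} = (1/-24)·adj(A) = [[-1/2, 1/6, 1/3], [-3/2, -1/4, 3/2], [1/2, 1/6, -2/3]]
A^{-1} B = [-2/3, -3/2, 1/3]^T
C A^{-1} B = -2/3
G(0) = D - C A^{-1} B = 0 - (-2/3) = 2/3 ≈ 0.6667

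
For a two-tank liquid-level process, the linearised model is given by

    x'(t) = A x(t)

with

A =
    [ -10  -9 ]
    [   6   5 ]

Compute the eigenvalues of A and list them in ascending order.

det(sI - A) = s^2 - (tr A)s + det A, with tr A = (-10) + 5 = -5 and det A = (-10)·5 - (-9)·6 = -50 - (-54) = 4.
So p(s) = det(sI - A) = s^2 + 5s + 4.
Factor s^2 + 5s + 4: two numbers with sum -5 and product 4 are -1 and -4, so s^2 + 5s + 4 = (s + 1)(s + 4).
Hence p(s) = (s + 1) (s + 4), with roots -4, -1.
All eigenvalues have negative real part, so the system is asymptotically stable.

-4, -1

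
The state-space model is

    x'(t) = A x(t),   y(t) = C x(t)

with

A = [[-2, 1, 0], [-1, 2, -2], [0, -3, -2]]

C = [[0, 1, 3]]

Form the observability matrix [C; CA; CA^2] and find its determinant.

CA = [[-1, -7, -8]]
CA^2 = [[9, 9, 30]]
Observability matrix O = [C; CA; CA^2] = [[0, 1, 3], [-1, -7, -8], [9, 9, 30]]
Expanding along the first row, det(O) = 0·((-7)·30 - (-8)·9) - 1·((-1)·30 - (-8)·9) + 3·((-1)·9 - (-7)·9) = 0·(-138) - 1·42 + 3·54 = 120
Since det(O) ≠ 0, rank(O) = 3 and the system is completely observable.

120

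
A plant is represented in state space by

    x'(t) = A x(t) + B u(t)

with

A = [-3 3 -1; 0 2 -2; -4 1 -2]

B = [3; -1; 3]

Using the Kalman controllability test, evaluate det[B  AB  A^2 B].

-1526

AB = [[-15], [-8], [-19]]
A^2B = [[40], [22], [90]]
Controllability matrix C = [B  AB  A^2B] = [[3, -15, 40], [-1, -8, 22], [3, -19, 90]]
Expanding along the first row, det(C) = 3·((-8)·90 - 22·(-19)) - (-15)·((-1)·90 - 22·3) + 40·((-1)·(-19) - (-8)·3) = 3·(-302) - (-15)·(-156) + 40·43 = -1526
Since det(C) ≠ 0, rank(C) = 3 and the system is completely controllable.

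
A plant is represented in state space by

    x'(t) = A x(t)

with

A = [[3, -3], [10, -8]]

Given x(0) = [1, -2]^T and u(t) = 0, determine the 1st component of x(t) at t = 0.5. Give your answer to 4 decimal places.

1.9601

det(sI - A) = s^2 - (tr A)s + det A, with tr A = 3 + (-8) = -5 and det A = 3·(-8) - (-3)·10 = -24 - (-30) = 6.
So p(s) = det(sI - A) = s^2 + 5s + 6.
Factor s^2 + 5s + 6: two numbers with sum -5 and product 6 are -2 and -3, so s^2 + 5s + 6 = (s + 2)(s + 3).
Hence p(s) = (s + 2) (s + 3), with roots -3, -2.
The eigenvalues -3, -2 are distinct and real, so A is diagonalisable and x(t) = e^{At} x(0) = V diag(e^{λ_i t}) V^{-1} x(0), where the columns of V are the eigenvectors.
λ = -3: A - (-3)I = [[6, -3], [10, -5]]. Row 1 gives 6·v1 + (-3)·v2 = 0, so take v_1 = [1, 2]^T.
λ = -2: A - (-2)I = [[5, -3], [10, -6]]. Row 1 gives 5·v1 + (-3)·v2 = 0, so take v_2 = [3, 5]^T.
V = [v_1 v_2] = [[1, 3], [2, 5]] has det V = -1, so V^{-1} = adj(V)/det V = [[-5, 3], [2, -1]].
Modal coordinates z(0) = V^{-1} x(0): (-5)·1 + 3·(-2) = -11; 2·1 + (-1)·(-2) = 4; so z(0) = [-11, 4]^T.
x_1(t) = Σ_i (v_i)_1 · z_i(0) · e^{λ_i t} (row 1 of V times the modal terms).
x_1(0.5) = 1·(-11)·e^{-3·0.5} + 3·4·e^{-2·0.5} = (-11)·0.223130 + 12·0.367879 = 1.9601.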